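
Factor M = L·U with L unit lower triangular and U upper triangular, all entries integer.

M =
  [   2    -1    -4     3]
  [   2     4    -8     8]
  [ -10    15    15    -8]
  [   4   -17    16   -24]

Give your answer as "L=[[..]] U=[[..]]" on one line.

  R1 -= 1·R0 → [0,5,-4,5]
  R2 -= -5·R0 → [0,10,-5,7]
  R3 -= 2·R0 → [0,-15,24,-30]
  R2 -= 2·R1 → [0,0,3,-3]
  R3 -= -3·R1 → [0,0,12,-15]
  R3 -= 4·R2 → [0,0,0,-3]

L=[[1,0,0,0],[1,1,0,0],[-5,2,1,0],[2,-3,4,1]] U=[[2,-1,-4,3],[0,5,-4,5],[0,0,3,-3],[0,0,0,-3]]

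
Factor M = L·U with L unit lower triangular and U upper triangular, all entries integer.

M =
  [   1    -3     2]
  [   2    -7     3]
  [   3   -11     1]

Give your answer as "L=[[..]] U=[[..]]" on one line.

  r1 -= 2·r0 → [0,-1,-1]
  r2 -= 3·r0 → [0,-2,-5]
  r2 -= 2·r1 → [0,0,-3]

L=[[1,0,0],[2,1,0],[3,2,1]] U=[[1,-3,2],[0,-1,-1],[0,0,-3]]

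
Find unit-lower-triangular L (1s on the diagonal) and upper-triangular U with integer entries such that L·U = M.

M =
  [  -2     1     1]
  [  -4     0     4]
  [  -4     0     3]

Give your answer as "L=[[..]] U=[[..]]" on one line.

  row1 -= 2·row0 → [0,-2,2]
  row2 -= 2·row0 → [0,-2,1]
  row2 -= 1·row1 → [0,0,-1]

L=[[1,0,0],[2,1,0],[2,1,1]] U=[[-2,1,1],[0,-2,2],[0,0,-1]]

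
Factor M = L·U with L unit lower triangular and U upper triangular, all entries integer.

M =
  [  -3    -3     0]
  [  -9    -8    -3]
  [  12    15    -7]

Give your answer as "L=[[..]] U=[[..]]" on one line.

  row1 -= 3·row0 → [0,1,-3]
  row2 -= -4·row0 → [0,3,-7]
  row2 -= 3·row1 → [0,0,2]

L=[[1,0,0],[3,1,0],[-4,3,1]] U=[[-3,-3,0],[0,1,-3],[0,0,2]]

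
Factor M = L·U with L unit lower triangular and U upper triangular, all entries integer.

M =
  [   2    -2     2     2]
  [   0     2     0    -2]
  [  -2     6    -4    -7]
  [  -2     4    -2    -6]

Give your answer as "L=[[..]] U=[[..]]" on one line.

L=[[1,0,0,0],[0,1,0,0],[-1,2,1,0],[-1,1,0,1]] U=[[2,-2,2,2],[0,2,0,-2],[0,0,-2,-1],[0,0,0,-2]]

  row1 -= 0·row0 → [0,2,0,-2]
  row2 -= -1·row0 → [0,4,-2,-5]
  row3 -= -1·row0 → [0,2,0,-4]
  row2 -= 2·row1 → [0,0,-2,-1]
  row3 -= 1·row1 → [0,0,0,-2]
  row3 -= 0·row2 → [0,0,0,-2]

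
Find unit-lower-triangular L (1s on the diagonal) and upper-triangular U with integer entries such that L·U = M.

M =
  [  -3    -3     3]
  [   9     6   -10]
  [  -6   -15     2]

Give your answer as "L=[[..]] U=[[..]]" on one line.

  row1 -= -3·row0 → [0,-3,-1]
  row2 -= 2·row0 → [0,-9,-4]
  row2 -= 3·row1 → [0,0,-1]

L=[[1,0,0],[-3,1,0],[2,3,1]] U=[[-3,-3,3],[0,-3,-1],[0,0,-1]]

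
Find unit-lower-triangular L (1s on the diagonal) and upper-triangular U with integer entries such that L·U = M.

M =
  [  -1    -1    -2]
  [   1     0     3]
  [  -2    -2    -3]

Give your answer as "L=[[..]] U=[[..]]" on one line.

  r1 -= -1·r0 → [0,-1,1]
  r2 -= 2·r0 → [0,0,1]
  r2 -= 0·r1 → [0,0,1]

L=[[1,0,0],[-1,1,0],[2,0,1]] U=[[-1,-1,-2],[0,-1,1],[0,0,1]]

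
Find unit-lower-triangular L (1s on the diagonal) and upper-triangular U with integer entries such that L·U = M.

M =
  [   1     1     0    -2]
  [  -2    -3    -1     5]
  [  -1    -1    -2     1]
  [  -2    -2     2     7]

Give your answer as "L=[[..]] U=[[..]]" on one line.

  R1 -= -2·R0 → [0,-1,-1,1]
  R2 -= -1·R0 → [0,0,-2,-1]
  R3 -= -2·R0 → [0,0,2,3]
  R2 -= 0·R1 → [0,0,-2,-1]
  R3 -= 0·R1 → [0,0,2,3]
  R3 -= -1·R2 → [0,0,0,2]

L=[[1,0,0,0],[-2,1,0,0],[-1,0,1,0],[-2,0,-1,1]] U=[[1,1,0,-2],[0,-1,-1,1],[0,0,-2,-1],[0,0,0,2]]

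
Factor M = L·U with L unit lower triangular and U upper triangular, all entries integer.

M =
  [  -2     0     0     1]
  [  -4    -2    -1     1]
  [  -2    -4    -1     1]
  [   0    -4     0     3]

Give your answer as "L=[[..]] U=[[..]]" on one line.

L=[[1,0,0,0],[2,1,0,0],[1,2,1,0],[0,2,2,1]] U=[[-2,0,0,1],[0,-2,-1,-1],[0,0,1,2],[0,0,0,1]]

  R1 -= 2·R0 → [0,-2,-1,-1]
  R2 -= 1·R0 → [0,-4,-1,0]
  R3 -= 0·R0 → [0,-4,0,3]
  R2 -= 2·R1 → [0,0,1,2]
  R3 -= 2·R1 → [0,0,2,5]
  R3 -= 2·R2 → [0,0,0,1]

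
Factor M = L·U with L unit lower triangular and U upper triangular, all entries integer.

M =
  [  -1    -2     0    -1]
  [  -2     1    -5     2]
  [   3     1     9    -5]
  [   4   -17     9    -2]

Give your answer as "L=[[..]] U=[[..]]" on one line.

L=[[1,0,0,0],[2,1,0,0],[-3,-1,1,0],[-4,-5,-4,1]] U=[[-1,-2,0,-1],[0,5,-5,4],[0,0,4,-4],[0,0,0,-2]]

  r1 -= 2·r0 → [0,5,-5,4]
  r2 -= -3·r0 → [0,-5,9,-8]
  r3 -= -4·r0 → [0,-25,9,-6]
  r2 -= -1·r1 → [0,0,4,-4]
  r3 -= -5·r1 → [0,0,-16,14]
  r3 -= -4·r2 → [0,0,0,-2]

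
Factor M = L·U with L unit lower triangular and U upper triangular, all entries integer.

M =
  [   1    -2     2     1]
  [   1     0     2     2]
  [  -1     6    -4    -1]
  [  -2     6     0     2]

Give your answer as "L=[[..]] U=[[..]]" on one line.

L=[[1,0,0,0],[1,1,0,0],[-1,2,1,0],[-2,1,-2,1]] U=[[1,-2,2,1],[0,2,0,1],[0,0,-2,-2],[0,0,0,-1]]

  r1 -= 1·r0 → [0,2,0,1]
  r2 -= -1·r0 → [0,4,-2,0]
  r3 -= -2·r0 → [0,2,4,4]
  r2 -= 2·r1 → [0,0,-2,-2]
  r3 -= 1·r1 → [0,0,4,3]
  r3 -= -2·r2 → [0,0,0,-1]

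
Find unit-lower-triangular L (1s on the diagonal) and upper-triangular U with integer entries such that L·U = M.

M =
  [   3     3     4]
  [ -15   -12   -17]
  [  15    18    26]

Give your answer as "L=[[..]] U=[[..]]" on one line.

  r1 -= -5·r0 → [0,3,3]
  r2 -= 5·r0 → [0,3,6]
  r2 -= 1·r1 → [0,0,3]

L=[[1,0,0],[-5,1,0],[5,1,1]] U=[[3,3,4],[0,3,3],[0,0,3]]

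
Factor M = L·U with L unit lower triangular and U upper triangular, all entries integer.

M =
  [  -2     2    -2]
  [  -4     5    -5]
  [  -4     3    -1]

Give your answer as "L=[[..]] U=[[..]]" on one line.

L=[[1,0,0],[2,1,0],[2,-1,1]] U=[[-2,2,-2],[0,1,-1],[0,0,2]]

  R1 -= 2·R0 → [0,1,-1]
  R2 -= 2·R0 → [0,-1,3]
  R2 -= -1·R1 → [0,0,2]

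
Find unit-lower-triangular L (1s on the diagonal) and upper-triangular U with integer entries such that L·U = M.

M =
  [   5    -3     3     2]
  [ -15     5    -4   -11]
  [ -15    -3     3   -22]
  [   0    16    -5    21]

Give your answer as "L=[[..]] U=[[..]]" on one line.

  R1 -= -3·R0 → [0,-4,5,-5]
  R2 -= -3·R0 → [0,-12,12,-16]
  R3 -= 0·R0 → [0,16,-5,21]
  R2 -= 3·R1 → [0,0,-3,-1]
  R3 -= -4·R1 → [0,0,15,1]
  R3 -= -5·R2 → [0,0,0,-4]

L=[[1,0,0,0],[-3,1,0,0],[-3,3,1,0],[0,-4,-5,1]] U=[[5,-3,3,2],[0,-4,5,-5],[0,0,-3,-1],[0,0,0,-4]]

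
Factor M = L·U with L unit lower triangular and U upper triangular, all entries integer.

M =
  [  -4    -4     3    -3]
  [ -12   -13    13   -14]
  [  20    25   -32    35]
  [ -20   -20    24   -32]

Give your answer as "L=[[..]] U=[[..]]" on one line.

L=[[1,0,0,0],[3,1,0,0],[-5,-5,1,0],[5,0,3,1]] U=[[-4,-4,3,-3],[0,-1,4,-5],[0,0,3,-5],[0,0,0,-2]]

  row1 -= 3·row0 → [0,-1,4,-5]
  row2 -= -5·row0 → [0,5,-17,20]
  row3 -= 5·row0 → [0,0,9,-17]
  row2 -= -5·row1 → [0,0,3,-5]
  row3 -= 0·row1 → [0,0,9,-17]
  row3 -= 3·row2 → [0,0,0,-2]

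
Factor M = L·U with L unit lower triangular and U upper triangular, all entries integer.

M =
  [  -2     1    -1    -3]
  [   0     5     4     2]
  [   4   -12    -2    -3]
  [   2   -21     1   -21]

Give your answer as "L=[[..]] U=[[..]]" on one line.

L=[[1,0,0,0],[0,1,0,0],[-2,-2,1,0],[-1,-4,4,1]] U=[[-2,1,-1,-3],[0,5,4,2],[0,0,4,-5],[0,0,0,4]]

  R1 -= 0·R0 → [0,5,4,2]
  R2 -= -2·R0 → [0,-10,-4,-9]
  R3 -= -1·R0 → [0,-20,0,-24]
  R2 -= -2·R1 → [0,0,4,-5]
  R3 -= -4·R1 → [0,0,16,-16]
  R3 -= 4·R2 → [0,0,0,4]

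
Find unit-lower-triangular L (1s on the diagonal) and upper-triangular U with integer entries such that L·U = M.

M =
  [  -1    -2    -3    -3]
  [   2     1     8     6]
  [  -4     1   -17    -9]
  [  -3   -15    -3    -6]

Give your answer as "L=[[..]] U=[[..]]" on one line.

  row1 -= -2·row0 → [0,-3,2,0]
  row2 -= 4·row0 → [0,9,-5,3]
  row3 -= 3·row0 → [0,-9,6,3]
  row2 -= -3·row1 → [0,0,1,3]
  row3 -= 3·row1 → [0,0,0,3]
  row3 -= 0·row2 → [0,0,0,3]

L=[[1,0,0,0],[-2,1,0,0],[4,-3,1,0],[3,3,0,1]] U=[[-1,-2,-3,-3],[0,-3,2,0],[0,0,1,3],[0,0,0,3]]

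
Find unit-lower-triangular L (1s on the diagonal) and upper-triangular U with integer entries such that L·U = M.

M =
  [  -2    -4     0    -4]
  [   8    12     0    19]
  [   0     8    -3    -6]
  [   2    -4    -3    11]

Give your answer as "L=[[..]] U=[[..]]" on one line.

L=[[1,0,0,0],[-4,1,0,0],[0,-2,1,0],[-1,2,1,1]] U=[[-2,-4,0,-4],[0,-4,0,3],[0,0,-3,0],[0,0,0,1]]

  R1 -= -4·R0 → [0,-4,0,3]
  R2 -= 0·R0 → [0,8,-3,-6]
  R3 -= -1·R0 → [0,-8,-3,7]
  R2 -= -2·R1 → [0,0,-3,0]
  R3 -= 2·R1 → [0,0,-3,1]
  R3 -= 1·R2 → [0,0,0,1]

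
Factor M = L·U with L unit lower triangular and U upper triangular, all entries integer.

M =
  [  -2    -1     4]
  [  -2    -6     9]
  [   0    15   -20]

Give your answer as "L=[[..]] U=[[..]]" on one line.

L=[[1,0,0],[1,1,0],[0,-3,1]] U=[[-2,-1,4],[0,-5,5],[0,0,-5]]

  r1 -= 1·r0 → [0,-5,5]
  r2 -= 0·r0 → [0,15,-20]
  r2 -= -3·r1 → [0,0,-5]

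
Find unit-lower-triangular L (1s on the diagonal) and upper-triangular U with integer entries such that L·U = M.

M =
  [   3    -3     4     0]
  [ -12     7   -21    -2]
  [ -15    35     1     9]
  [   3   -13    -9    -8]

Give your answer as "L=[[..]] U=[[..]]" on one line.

  row1 -= -4·row0 → [0,-5,-5,-2]
  row2 -= -5·row0 → [0,20,21,9]
  row3 -= 1·row0 → [0,-10,-13,-8]
  row2 -= -4·row1 → [0,0,1,1]
  row3 -= 2·row1 → [0,0,-3,-4]
  row3 -= -3·row2 → [0,0,0,-1]

L=[[1,0,0,0],[-4,1,0,0],[-5,-4,1,0],[1,2,-3,1]] U=[[3,-3,4,0],[0,-5,-5,-2],[0,0,1,1],[0,0,0,-1]]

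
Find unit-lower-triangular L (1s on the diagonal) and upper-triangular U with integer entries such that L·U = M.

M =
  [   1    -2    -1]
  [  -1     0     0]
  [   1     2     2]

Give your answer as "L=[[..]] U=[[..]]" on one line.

L=[[1,0,0],[-1,1,0],[1,-2,1]] U=[[1,-2,-1],[0,-2,-1],[0,0,1]]

  row1 -= -1·row0 → [0,-2,-1]
  row2 -= 1·row0 → [0,4,3]
  row2 -= -2·row1 → [0,0,1]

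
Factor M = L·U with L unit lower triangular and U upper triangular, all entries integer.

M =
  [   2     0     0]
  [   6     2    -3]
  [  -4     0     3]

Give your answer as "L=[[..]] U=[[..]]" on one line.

L=[[1,0,0],[3,1,0],[-2,0,1]] U=[[2,0,0],[0,2,-3],[0,0,3]]

  R1 -= 3·R0 → [0,2,-3]
  R2 -= -2·R0 → [0,0,3]
  R2 -= 0·R1 → [0,0,3]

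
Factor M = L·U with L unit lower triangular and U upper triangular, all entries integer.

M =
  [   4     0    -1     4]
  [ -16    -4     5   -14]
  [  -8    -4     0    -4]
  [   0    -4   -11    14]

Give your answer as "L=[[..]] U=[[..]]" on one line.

L=[[1,0,0,0],[-4,1,0,0],[-2,1,1,0],[0,1,4,1]] U=[[4,0,-1,4],[0,-4,1,2],[0,0,-3,2],[0,0,0,4]]

  row1 -= -4·row0 → [0,-4,1,2]
  row2 -= -2·row0 → [0,-4,-2,4]
  row3 -= 0·row0 → [0,-4,-11,14]
  row2 -= 1·row1 → [0,0,-3,2]
  row3 -= 1·row1 → [0,0,-12,12]
  row3 -= 4·row2 → [0,0,0,4]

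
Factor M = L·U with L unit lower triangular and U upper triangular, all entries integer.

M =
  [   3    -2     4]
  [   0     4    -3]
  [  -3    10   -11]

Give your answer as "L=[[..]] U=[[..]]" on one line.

  r1 -= 0·r0 → [0,4,-3]
  r2 -= -1·r0 → [0,8,-7]
  r2 -= 2·r1 → [0,0,-1]

L=[[1,0,0],[0,1,0],[-1,2,1]] U=[[3,-2,4],[0,4,-3],[0,0,-1]]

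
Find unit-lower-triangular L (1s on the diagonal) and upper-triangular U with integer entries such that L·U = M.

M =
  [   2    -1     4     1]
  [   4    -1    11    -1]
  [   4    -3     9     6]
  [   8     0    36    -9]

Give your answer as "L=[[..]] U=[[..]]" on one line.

L=[[1,0,0,0],[2,1,0,0],[2,-1,1,0],[4,4,2,1]] U=[[2,-1,4,1],[0,1,3,-3],[0,0,4,1],[0,0,0,-3]]

  r1 -= 2·r0 → [0,1,3,-3]
  r2 -= 2·r0 → [0,-1,1,4]
  r3 -= 4·r0 → [0,4,20,-13]
  r2 -= -1·r1 → [0,0,4,1]
  r3 -= 4·r1 → [0,0,8,-1]
  r3 -= 2·r2 → [0,0,0,-3]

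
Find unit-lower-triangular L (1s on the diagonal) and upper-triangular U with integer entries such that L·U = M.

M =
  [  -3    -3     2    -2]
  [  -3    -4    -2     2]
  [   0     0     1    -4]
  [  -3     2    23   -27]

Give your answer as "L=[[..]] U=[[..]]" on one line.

L=[[1,0,0,0],[1,1,0,0],[0,0,1,0],[1,-5,1,1]] U=[[-3,-3,2,-2],[0,-1,-4,4],[0,0,1,-4],[0,0,0,-1]]

  r1 -= 1·r0 → [0,-1,-4,4]
  r2 -= 0·r0 → [0,0,1,-4]
  r3 -= 1·r0 → [0,5,21,-25]
  r2 -= 0·r1 → [0,0,1,-4]
  r3 -= -5·r1 → [0,0,1,-5]
  r3 -= 1·r2 → [0,0,0,-1]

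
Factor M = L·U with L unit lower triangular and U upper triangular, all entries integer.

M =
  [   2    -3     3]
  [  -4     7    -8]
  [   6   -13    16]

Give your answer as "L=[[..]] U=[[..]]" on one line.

  R1 -= -2·R0 → [0,1,-2]
  R2 -= 3·R0 → [0,-4,7]
  R2 -= -4·R1 → [0,0,-1]

L=[[1,0,0],[-2,1,0],[3,-4,1]] U=[[2,-3,3],[0,1,-2],[0,0,-1]]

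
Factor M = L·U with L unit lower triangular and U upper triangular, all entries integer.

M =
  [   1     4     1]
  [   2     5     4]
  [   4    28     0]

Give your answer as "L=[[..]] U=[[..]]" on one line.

L=[[1,0,0],[2,1,0],[4,-4,1]] U=[[1,4,1],[0,-3,2],[0,0,4]]

  r1 -= 2·r0 → [0,-3,2]
  r2 -= 4·r0 → [0,12,-4]
  r2 -= -4·r1 → [0,0,4]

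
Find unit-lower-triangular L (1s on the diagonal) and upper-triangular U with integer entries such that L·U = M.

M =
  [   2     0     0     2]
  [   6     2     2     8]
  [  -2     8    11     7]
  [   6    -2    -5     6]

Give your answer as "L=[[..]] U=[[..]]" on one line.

  row1 -= 3·row0 → [0,2,2,2]
  row2 -= -1·row0 → [0,8,11,9]
  row3 -= 3·row0 → [0,-2,-5,0]
  row2 -= 4·row1 → [0,0,3,1]
  row3 -= -1·row1 → [0,0,-3,2]
  row3 -= -1·row2 → [0,0,0,3]

L=[[1,0,0,0],[3,1,0,0],[-1,4,1,0],[3,-1,-1,1]] U=[[2,0,0,2],[0,2,2,2],[0,0,3,1],[0,0,0,3]]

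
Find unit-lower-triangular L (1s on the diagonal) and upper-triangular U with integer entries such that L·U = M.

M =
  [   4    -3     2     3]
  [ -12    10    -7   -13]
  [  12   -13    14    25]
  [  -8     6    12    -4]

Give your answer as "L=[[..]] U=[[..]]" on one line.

  row1 -= -3·row0 → [0,1,-1,-4]
  row2 -= 3·row0 → [0,-4,8,16]
  row3 -= -2·row0 → [0,0,16,2]
  row2 -= -4·row1 → [0,0,4,0]
  row3 -= 0·row1 → [0,0,16,2]
  row3 -= 4·row2 → [0,0,0,2]

L=[[1,0,0,0],[-3,1,0,0],[3,-4,1,0],[-2,0,4,1]] U=[[4,-3,2,3],[0,1,-1,-4],[0,0,4,0],[0,0,0,2]]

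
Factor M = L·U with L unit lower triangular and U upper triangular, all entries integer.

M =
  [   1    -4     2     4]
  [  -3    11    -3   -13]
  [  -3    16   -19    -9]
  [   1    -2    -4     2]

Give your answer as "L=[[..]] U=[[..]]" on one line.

L=[[1,0,0,0],[-3,1,0,0],[-3,-4,1,0],[1,-2,0,1]] U=[[1,-4,2,4],[0,-1,3,-1],[0,0,-1,-1],[0,0,0,-4]]

  row1 -= -3·row0 → [0,-1,3,-1]
  row2 -= -3·row0 → [0,4,-13,3]
  row3 -= 1·row0 → [0,2,-6,-2]
  row2 -= -4·row1 → [0,0,-1,-1]
  row3 -= -2·row1 → [0,0,0,-4]
  row3 -= 0·row2 → [0,0,0,-4]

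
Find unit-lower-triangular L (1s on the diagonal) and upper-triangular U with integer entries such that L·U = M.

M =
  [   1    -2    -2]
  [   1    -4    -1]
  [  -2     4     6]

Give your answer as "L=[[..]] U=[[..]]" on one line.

  row1 -= 1·row0 → [0,-2,1]
  row2 -= -2·row0 → [0,0,2]
  row2 -= 0·row1 → [0,0,2]

L=[[1,0,0],[1,1,0],[-2,0,1]] U=[[1,-2,-2],[0,-2,1],[0,0,2]]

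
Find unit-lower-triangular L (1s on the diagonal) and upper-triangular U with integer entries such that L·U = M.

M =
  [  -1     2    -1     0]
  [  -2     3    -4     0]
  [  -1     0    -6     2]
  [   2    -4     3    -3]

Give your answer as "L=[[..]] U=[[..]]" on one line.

L=[[1,0,0,0],[2,1,0,0],[1,2,1,0],[-2,0,-1,1]] U=[[-1,2,-1,0],[0,-1,-2,0],[0,0,-1,2],[0,0,0,-1]]

  row1 -= 2·row0 → [0,-1,-2,0]
  row2 -= 1·row0 → [0,-2,-5,2]
  row3 -= -2·row0 → [0,0,1,-3]
  row2 -= 2·row1 → [0,0,-1,2]
  row3 -= 0·row1 → [0,0,1,-3]
  row3 -= -1·row2 → [0,0,0,-1]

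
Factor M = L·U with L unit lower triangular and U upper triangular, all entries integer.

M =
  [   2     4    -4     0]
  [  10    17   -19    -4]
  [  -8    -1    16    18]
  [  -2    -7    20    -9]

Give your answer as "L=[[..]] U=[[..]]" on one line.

L=[[1,0,0,0],[5,1,0,0],[-4,-5,1,0],[-1,1,3,1]] U=[[2,4,-4,0],[0,-3,1,-4],[0,0,5,-2],[0,0,0,1]]

  row1 -= 5·row0 → [0,-3,1,-4]
  row2 -= -4·row0 → [0,15,0,18]
  row3 -= -1·row0 → [0,-3,16,-9]
  row2 -= -5·row1 → [0,0,5,-2]
  row3 -= 1·row1 → [0,0,15,-5]
  row3 -= 3·row2 → [0,0,0,1]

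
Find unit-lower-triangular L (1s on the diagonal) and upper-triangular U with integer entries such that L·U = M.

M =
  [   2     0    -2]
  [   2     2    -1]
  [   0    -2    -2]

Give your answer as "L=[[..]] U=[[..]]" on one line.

L=[[1,0,0],[1,1,0],[0,-1,1]] U=[[2,0,-2],[0,2,1],[0,0,-1]]

  r1 -= 1·r0 → [0,2,1]
  r2 -= 0·r0 → [0,-2,-2]
  r2 -= -1·r1 → [0,0,-1]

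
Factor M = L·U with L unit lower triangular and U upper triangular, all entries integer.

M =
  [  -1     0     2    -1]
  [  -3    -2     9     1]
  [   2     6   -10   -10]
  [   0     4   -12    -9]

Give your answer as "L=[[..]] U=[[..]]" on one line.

  R1 -= 3·R0 → [0,-2,3,4]
  R2 -= -2·R0 → [0,6,-6,-12]
  R3 -= 0·R0 → [0,4,-12,-9]
  R2 -= -3·R1 → [0,0,3,0]
  R3 -= -2·R1 → [0,0,-6,-1]
  R3 -= -2·R2 → [0,0,0,-1]

L=[[1,0,0,0],[3,1,0,0],[-2,-3,1,0],[0,-2,-2,1]] U=[[-1,0,2,-1],[0,-2,3,4],[0,0,3,0],[0,0,0,-1]]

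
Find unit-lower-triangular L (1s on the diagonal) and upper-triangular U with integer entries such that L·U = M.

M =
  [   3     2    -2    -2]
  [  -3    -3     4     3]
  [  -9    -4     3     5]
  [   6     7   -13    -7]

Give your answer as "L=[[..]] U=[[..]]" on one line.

L=[[1,0,0,0],[-1,1,0,0],[-3,-2,1,0],[2,-3,-3,1]] U=[[3,2,-2,-2],[0,-1,2,1],[0,0,1,1],[0,0,0,3]]

  R1 -= -1·R0 → [0,-1,2,1]
  R2 -= -3·R0 → [0,2,-3,-1]
  R3 -= 2·R0 → [0,3,-9,-3]
  R2 -= -2·R1 → [0,0,1,1]
  R3 -= -3·R1 → [0,0,-3,0]
  R3 -= -3·R2 → [0,0,0,3]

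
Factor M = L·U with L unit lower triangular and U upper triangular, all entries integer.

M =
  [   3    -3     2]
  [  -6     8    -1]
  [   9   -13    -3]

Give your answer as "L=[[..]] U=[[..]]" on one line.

  row1 -= -2·row0 → [0,2,3]
  row2 -= 3·row0 → [0,-4,-9]
  row2 -= -2·row1 → [0,0,-3]

L=[[1,0,0],[-2,1,0],[3,-2,1]] U=[[3,-3,2],[0,2,3],[0,0,-3]]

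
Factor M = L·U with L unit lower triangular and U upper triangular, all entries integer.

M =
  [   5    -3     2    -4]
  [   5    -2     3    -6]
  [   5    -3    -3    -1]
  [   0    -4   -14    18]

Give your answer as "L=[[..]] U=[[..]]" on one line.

L=[[1,0,0,0],[1,1,0,0],[1,0,1,0],[0,-4,2,1]] U=[[5,-3,2,-4],[0,1,1,-2],[0,0,-5,3],[0,0,0,4]]

  R1 -= 1·R0 → [0,1,1,-2]
  R2 -= 1·R0 → [0,0,-5,3]
  R3 -= 0·R0 → [0,-4,-14,18]
  R2 -= 0·R1 → [0,0,-5,3]
  R3 -= -4·R1 → [0,0,-10,10]
  R3 -= 2·R2 → [0,0,0,4]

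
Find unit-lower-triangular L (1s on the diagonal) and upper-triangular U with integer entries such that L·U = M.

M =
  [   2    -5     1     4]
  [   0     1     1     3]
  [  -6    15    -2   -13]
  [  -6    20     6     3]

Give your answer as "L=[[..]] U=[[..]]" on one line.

  R1 -= 0·R0 → [0,1,1,3]
  R2 -= -3·R0 → [0,0,1,-1]
  R3 -= -3·R0 → [0,5,9,15]
  R2 -= 0·R1 → [0,0,1,-1]
  R3 -= 5·R1 → [0,0,4,0]
  R3 -= 4·R2 → [0,0,0,4]

L=[[1,0,0,0],[0,1,0,0],[-3,0,1,0],[-3,5,4,1]] U=[[2,-5,1,4],[0,1,1,3],[0,0,1,-1],[0,0,0,4]]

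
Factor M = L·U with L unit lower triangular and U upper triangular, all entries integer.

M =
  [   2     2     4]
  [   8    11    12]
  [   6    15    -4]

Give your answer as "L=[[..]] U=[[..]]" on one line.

L=[[1,0,0],[4,1,0],[3,3,1]] U=[[2,2,4],[0,3,-4],[0,0,-4]]

  r1 -= 4·r0 → [0,3,-4]
  r2 -= 3·r0 → [0,9,-16]
  r2 -= 3·r1 → [0,0,-4]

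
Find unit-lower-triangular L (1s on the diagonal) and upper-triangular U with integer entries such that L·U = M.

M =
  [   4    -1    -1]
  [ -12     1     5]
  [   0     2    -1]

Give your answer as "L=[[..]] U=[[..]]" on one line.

L=[[1,0,0],[-3,1,0],[0,-1,1]] U=[[4,-1,-1],[0,-2,2],[0,0,1]]

  R1 -= -3·R0 → [0,-2,2]
  R2 -= 0·R0 → [0,2,-1]
  R2 -= -1·R1 → [0,0,1]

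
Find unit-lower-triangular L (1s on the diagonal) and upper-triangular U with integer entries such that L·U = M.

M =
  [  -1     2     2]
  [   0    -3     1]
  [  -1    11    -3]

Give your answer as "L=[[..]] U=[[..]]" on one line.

  r1 -= 0·r0 → [0,-3,1]
  r2 -= 1·r0 → [0,9,-5]
  r2 -= -3·r1 → [0,0,-2]

L=[[1,0,0],[0,1,0],[1,-3,1]] U=[[-1,2,2],[0,-3,1],[0,0,-2]]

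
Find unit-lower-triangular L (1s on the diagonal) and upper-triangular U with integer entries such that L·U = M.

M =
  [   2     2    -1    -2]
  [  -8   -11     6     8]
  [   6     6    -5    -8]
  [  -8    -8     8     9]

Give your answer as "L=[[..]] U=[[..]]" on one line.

L=[[1,0,0,0],[-4,1,0,0],[3,0,1,0],[-4,0,-2,1]] U=[[2,2,-1,-2],[0,-3,2,0],[0,0,-2,-2],[0,0,0,-3]]

  r1 -= -4·r0 → [0,-3,2,0]
  r2 -= 3·r0 → [0,0,-2,-2]
  r3 -= -4·r0 → [0,0,4,1]
  r2 -= 0·r1 → [0,0,-2,-2]
  r3 -= 0·r1 → [0,0,4,1]
  r3 -= -2·r2 → [0,0,0,-3]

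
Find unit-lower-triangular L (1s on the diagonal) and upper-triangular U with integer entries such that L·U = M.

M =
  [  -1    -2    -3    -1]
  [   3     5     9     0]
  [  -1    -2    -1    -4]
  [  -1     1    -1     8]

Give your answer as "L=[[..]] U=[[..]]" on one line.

L=[[1,0,0,0],[-3,1,0,0],[1,0,1,0],[1,-3,1,1]] U=[[-1,-2,-3,-1],[0,-1,0,-3],[0,0,2,-3],[0,0,0,3]]

  r1 -= -3·r0 → [0,-1,0,-3]
  r2 -= 1·r0 → [0,0,2,-3]
  r3 -= 1·r0 → [0,3,2,9]
  r2 -= 0·r1 → [0,0,2,-3]
  r3 -= -3·r1 → [0,0,2,0]
  r3 -= 1·r2 → [0,0,0,3]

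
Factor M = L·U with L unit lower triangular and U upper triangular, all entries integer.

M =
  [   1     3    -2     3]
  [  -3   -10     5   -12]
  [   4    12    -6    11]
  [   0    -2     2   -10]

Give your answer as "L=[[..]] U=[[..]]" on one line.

L=[[1,0,0,0],[-3,1,0,0],[4,0,1,0],[0,2,2,1]] U=[[1,3,-2,3],[0,-1,-1,-3],[0,0,2,-1],[0,0,0,-2]]

  row1 -= -3·row0 → [0,-1,-1,-3]
  row2 -= 4·row0 → [0,0,2,-1]
  row3 -= 0·row0 → [0,-2,2,-10]
  row2 -= 0·row1 → [0,0,2,-1]
  row3 -= 2·row1 → [0,0,4,-4]
  row3 -= 2·row2 → [0,0,0,-2]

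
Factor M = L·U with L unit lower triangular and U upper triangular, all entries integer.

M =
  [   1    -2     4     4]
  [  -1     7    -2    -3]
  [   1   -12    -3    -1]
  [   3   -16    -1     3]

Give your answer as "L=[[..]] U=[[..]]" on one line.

L=[[1,0,0,0],[-1,1,0,0],[1,-2,1,0],[3,-2,3,1]] U=[[1,-2,4,4],[0,5,2,1],[0,0,-3,-3],[0,0,0,2]]

  r1 -= -1·r0 → [0,5,2,1]
  r2 -= 1·r0 → [0,-10,-7,-5]
  r3 -= 3·r0 → [0,-10,-13,-9]
  r2 -= -2·r1 → [0,0,-3,-3]
  r3 -= -2·r1 → [0,0,-9,-7]
  r3 -= 3·r2 → [0,0,0,2]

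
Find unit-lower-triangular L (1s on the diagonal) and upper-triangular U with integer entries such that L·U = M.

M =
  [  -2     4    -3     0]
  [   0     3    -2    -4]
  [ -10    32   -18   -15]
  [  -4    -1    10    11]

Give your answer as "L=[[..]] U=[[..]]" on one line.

  r1 -= 0·r0 → [0,3,-2,-4]
  r2 -= 5·r0 → [0,12,-3,-15]
  r3 -= 2·r0 → [0,-9,16,11]
  r2 -= 4·r1 → [0,0,5,1]
  r3 -= -3·r1 → [0,0,10,-1]
  r3 -= 2·r2 → [0,0,0,-3]

L=[[1,0,0,0],[0,1,0,0],[5,4,1,0],[2,-3,2,1]] U=[[-2,4,-3,0],[0,3,-2,-4],[0,0,5,1],[0,0,0,-3]]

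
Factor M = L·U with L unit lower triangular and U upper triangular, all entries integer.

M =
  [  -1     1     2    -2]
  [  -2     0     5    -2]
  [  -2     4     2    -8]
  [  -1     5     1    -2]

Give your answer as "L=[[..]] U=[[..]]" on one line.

L=[[1,0,0,0],[2,1,0,0],[2,-1,1,0],[1,-2,-1,1]] U=[[-1,1,2,-2],[0,-2,1,2],[0,0,-1,-2],[0,0,0,2]]

  r1 -= 2·r0 → [0,-2,1,2]
  r2 -= 2·r0 → [0,2,-2,-4]
  r3 -= 1·r0 → [0,4,-1,0]
  r2 -= -1·r1 → [0,0,-1,-2]
  r3 -= -2·r1 → [0,0,1,4]
  r3 -= -1·r2 → [0,0,0,2]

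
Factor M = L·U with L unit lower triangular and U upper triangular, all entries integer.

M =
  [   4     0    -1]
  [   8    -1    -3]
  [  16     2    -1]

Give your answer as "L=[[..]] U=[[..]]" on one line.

L=[[1,0,0],[2,1,0],[4,-2,1]] U=[[4,0,-1],[0,-1,-1],[0,0,1]]

  row1 -= 2·row0 → [0,-1,-1]
  row2 -= 4·row0 → [0,2,3]
  row2 -= -2·row1 → [0,0,1]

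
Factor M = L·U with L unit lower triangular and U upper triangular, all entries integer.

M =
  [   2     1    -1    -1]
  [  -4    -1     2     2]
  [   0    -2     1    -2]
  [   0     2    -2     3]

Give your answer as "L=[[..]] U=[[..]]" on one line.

  r1 -= -2·r0 → [0,1,0,0]
  r2 -= 0·r0 → [0,-2,1,-2]
  r3 -= 0·r0 → [0,2,-2,3]
  r2 -= -2·r1 → [0,0,1,-2]
  r3 -= 2·r1 → [0,0,-2,3]
  r3 -= -2·r2 → [0,0,0,-1]

L=[[1,0,0,0],[-2,1,0,0],[0,-2,1,0],[0,2,-2,1]] U=[[2,1,-1,-1],[0,1,0,0],[0,0,1,-2],[0,0,0,-1]]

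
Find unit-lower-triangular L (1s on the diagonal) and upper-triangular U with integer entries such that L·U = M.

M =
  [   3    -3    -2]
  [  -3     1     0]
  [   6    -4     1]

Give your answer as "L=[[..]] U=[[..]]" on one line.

L=[[1,0,0],[-1,1,0],[2,-1,1]] U=[[3,-3,-2],[0,-2,-2],[0,0,3]]

  R1 -= -1·R0 → [0,-2,-2]
  R2 -= 2·R0 → [0,2,5]
  R2 -= -1·R1 → [0,0,3]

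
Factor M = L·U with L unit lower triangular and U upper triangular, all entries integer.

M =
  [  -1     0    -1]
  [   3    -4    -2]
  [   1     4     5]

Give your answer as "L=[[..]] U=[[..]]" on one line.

  r1 -= -3·r0 → [0,-4,-5]
  r2 -= -1·r0 → [0,4,4]
  r2 -= -1·r1 → [0,0,-1]

L=[[1,0,0],[-3,1,0],[-1,-1,1]] U=[[-1,0,-1],[0,-4,-5],[0,0,-1]]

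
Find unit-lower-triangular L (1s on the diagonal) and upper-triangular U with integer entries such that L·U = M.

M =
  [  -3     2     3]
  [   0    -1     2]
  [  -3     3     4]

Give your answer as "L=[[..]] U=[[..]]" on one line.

  row1 -= 0·row0 → [0,-1,2]
  row2 -= 1·row0 → [0,1,1]
  row2 -= -1·row1 → [0,0,3]

L=[[1,0,0],[0,1,0],[1,-1,1]] U=[[-3,2,3],[0,-1,2],[0,0,3]]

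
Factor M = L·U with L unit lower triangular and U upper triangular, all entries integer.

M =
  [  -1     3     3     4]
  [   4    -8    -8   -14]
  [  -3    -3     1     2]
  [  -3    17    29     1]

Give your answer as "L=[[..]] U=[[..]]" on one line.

  R1 -= -4·R0 → [0,4,4,2]
  R2 -= 3·R0 → [0,-12,-8,-10]
  R3 -= 3·R0 → [0,8,20,-11]
  R2 -= -3·R1 → [0,0,4,-4]
  R3 -= 2·R1 → [0,0,12,-15]
  R3 -= 3·R2 → [0,0,0,-3]

L=[[1,0,0,0],[-4,1,0,0],[3,-3,1,0],[3,2,3,1]] U=[[-1,3,3,4],[0,4,4,2],[0,0,4,-4],[0,0,0,-3]]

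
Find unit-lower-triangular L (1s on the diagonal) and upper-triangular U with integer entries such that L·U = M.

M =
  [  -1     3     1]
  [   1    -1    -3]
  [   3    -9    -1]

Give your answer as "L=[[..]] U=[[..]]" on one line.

  row1 -= -1·row0 → [0,2,-2]
  row2 -= -3·row0 → [0,0,2]
  row2 -= 0·row1 → [0,0,2]

L=[[1,0,0],[-1,1,0],[-3,0,1]] U=[[-1,3,1],[0,2,-2],[0,0,2]]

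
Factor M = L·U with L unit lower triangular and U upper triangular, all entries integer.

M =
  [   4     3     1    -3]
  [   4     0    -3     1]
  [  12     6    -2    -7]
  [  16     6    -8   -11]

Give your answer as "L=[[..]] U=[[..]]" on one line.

L=[[1,0,0,0],[1,1,0,0],[3,1,1,0],[4,2,4,1]] U=[[4,3,1,-3],[0,-3,-4,4],[0,0,-1,-2],[0,0,0,1]]

  r1 -= 1·r0 → [0,-3,-4,4]
  r2 -= 3·r0 → [0,-3,-5,2]
  r3 -= 4·r0 → [0,-6,-12,1]
  r2 -= 1·r1 → [0,0,-1,-2]
  r3 -= 2·r1 → [0,0,-4,-7]
  r3 -= 4·r2 → [0,0,0,1]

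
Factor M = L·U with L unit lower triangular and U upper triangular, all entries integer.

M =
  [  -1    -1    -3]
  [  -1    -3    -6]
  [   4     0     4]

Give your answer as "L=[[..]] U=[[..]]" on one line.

  row1 -= 1·row0 → [0,-2,-3]
  row2 -= -4·row0 → [0,-4,-8]
  row2 -= 2·row1 → [0,0,-2]

L=[[1,0,0],[1,1,0],[-4,2,1]] U=[[-1,-1,-3],[0,-2,-3],[0,0,-2]]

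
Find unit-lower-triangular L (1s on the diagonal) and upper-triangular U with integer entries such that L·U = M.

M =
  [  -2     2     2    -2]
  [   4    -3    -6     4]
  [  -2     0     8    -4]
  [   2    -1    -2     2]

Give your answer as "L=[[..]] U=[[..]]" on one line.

L=[[1,0,0,0],[-2,1,0,0],[1,-2,1,0],[-1,1,1,1]] U=[[-2,2,2,-2],[0,1,-2,0],[0,0,2,-2],[0,0,0,2]]

  r1 -= -2·r0 → [0,1,-2,0]
  r2 -= 1·r0 → [0,-2,6,-2]
  r3 -= -1·r0 → [0,1,0,0]
  r2 -= -2·r1 → [0,0,2,-2]
  r3 -= 1·r1 → [0,0,2,0]
  r3 -= 1·r2 → [0,0,0,2]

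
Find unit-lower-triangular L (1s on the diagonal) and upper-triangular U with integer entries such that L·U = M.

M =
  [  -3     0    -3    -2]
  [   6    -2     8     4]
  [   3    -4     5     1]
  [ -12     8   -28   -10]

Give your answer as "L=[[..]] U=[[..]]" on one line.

L=[[1,0,0,0],[-2,1,0,0],[-1,2,1,0],[4,-4,4,1]] U=[[-3,0,-3,-2],[0,-2,2,0],[0,0,-2,-1],[0,0,0,2]]

  row1 -= -2·row0 → [0,-2,2,0]
  row2 -= -1·row0 → [0,-4,2,-1]
  row3 -= 4·row0 → [0,8,-16,-2]
  row2 -= 2·row1 → [0,0,-2,-1]
  row3 -= -4·row1 → [0,0,-8,-2]
  row3 -= 4·row2 → [0,0,0,2]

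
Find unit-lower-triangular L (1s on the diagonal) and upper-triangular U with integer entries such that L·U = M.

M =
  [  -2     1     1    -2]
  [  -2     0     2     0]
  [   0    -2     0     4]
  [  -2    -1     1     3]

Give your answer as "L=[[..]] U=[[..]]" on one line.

L=[[1,0,0,0],[1,1,0,0],[0,2,1,0],[1,2,1,1]] U=[[-2,1,1,-2],[0,-1,1,2],[0,0,-2,0],[0,0,0,1]]

  r1 -= 1·r0 → [0,-1,1,2]
  r2 -= 0·r0 → [0,-2,0,4]
  r3 -= 1·r0 → [0,-2,0,5]
  r2 -= 2·r1 → [0,0,-2,0]
  r3 -= 2·r1 → [0,0,-2,1]
  r3 -= 1·r2 → [0,0,0,1]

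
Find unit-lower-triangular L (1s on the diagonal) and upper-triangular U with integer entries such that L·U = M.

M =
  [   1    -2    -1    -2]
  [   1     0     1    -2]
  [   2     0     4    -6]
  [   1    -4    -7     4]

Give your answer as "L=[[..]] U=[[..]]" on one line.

L=[[1,0,0,0],[1,1,0,0],[2,2,1,0],[1,-1,-2,1]] U=[[1,-2,-1,-2],[0,2,2,0],[0,0,2,-2],[0,0,0,2]]

  row1 -= 1·row0 → [0,2,2,0]
  row2 -= 2·row0 → [0,4,6,-2]
  row3 -= 1·row0 → [0,-2,-6,6]
  row2 -= 2·row1 → [0,0,2,-2]
  row3 -= -1·row1 → [0,0,-4,6]
  row3 -= -2·row2 → [0,0,0,2]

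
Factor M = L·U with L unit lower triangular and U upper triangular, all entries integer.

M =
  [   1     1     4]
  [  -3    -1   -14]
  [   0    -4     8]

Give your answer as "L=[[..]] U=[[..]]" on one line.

  row1 -= -3·row0 → [0,2,-2]
  row2 -= 0·row0 → [0,-4,8]
  row2 -= -2·row1 → [0,0,4]

L=[[1,0,0],[-3,1,0],[0,-2,1]] U=[[1,1,4],[0,2,-2],[0,0,4]]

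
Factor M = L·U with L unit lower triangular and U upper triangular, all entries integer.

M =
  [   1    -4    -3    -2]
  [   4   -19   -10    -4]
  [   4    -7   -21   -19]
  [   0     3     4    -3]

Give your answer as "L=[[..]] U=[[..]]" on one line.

  R1 -= 4·R0 → [0,-3,2,4]
  R2 -= 4·R0 → [0,9,-9,-11]
  R3 -= 0·R0 → [0,3,4,-3]
  R2 -= -3·R1 → [0,0,-3,1]
  R3 -= -1·R1 → [0,0,6,1]
  R3 -= -2·R2 → [0,0,0,3]

L=[[1,0,0,0],[4,1,0,0],[4,-3,1,0],[0,-1,-2,1]] U=[[1,-4,-3,-2],[0,-3,2,4],[0,0,-3,1],[0,0,0,3]]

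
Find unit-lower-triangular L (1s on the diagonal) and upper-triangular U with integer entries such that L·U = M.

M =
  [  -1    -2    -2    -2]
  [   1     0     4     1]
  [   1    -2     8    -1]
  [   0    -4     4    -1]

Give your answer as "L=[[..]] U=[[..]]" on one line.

  R1 -= -1·R0 → [0,-2,2,-1]
  R2 -= -1·R0 → [0,-4,6,-3]
  R3 -= 0·R0 → [0,-4,4,-1]
  R2 -= 2·R1 → [0,0,2,-1]
  R3 -= 2·R1 → [0,0,0,1]
  R3 -= 0·R2 → [0,0,0,1]

L=[[1,0,0,0],[-1,1,0,0],[-1,2,1,0],[0,2,0,1]] U=[[-1,-2,-2,-2],[0,-2,2,-1],[0,0,2,-1],[0,0,0,1]]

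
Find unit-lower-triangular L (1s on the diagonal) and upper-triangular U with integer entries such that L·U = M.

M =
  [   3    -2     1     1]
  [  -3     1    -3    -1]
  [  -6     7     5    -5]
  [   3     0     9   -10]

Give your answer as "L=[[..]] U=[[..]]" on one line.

  row1 -= -1·row0 → [0,-1,-2,0]
  row2 -= -2·row0 → [0,3,7,-3]
  row3 -= 1·row0 → [0,2,8,-11]
  row2 -= -3·row1 → [0,0,1,-3]
  row3 -= -2·row1 → [0,0,4,-11]
  row3 -= 4·row2 → [0,0,0,1]

L=[[1,0,0,0],[-1,1,0,0],[-2,-3,1,0],[1,-2,4,1]] U=[[3,-2,1,1],[0,-1,-2,0],[0,0,1,-3],[0,0,0,1]]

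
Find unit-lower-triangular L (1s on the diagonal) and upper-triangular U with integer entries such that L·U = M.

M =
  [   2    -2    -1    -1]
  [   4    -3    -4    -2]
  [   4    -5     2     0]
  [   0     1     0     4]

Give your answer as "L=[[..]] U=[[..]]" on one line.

L=[[1,0,0,0],[2,1,0,0],[2,-1,1,0],[0,1,1,1]] U=[[2,-2,-1,-1],[0,1,-2,0],[0,0,2,2],[0,0,0,2]]

  row1 -= 2·row0 → [0,1,-2,0]
  row2 -= 2·row0 → [0,-1,4,2]
  row3 -= 0·row0 → [0,1,0,4]
  row2 -= -1·row1 → [0,0,2,2]
  row3 -= 1·row1 → [0,0,2,4]
  row3 -= 1·row2 → [0,0,0,2]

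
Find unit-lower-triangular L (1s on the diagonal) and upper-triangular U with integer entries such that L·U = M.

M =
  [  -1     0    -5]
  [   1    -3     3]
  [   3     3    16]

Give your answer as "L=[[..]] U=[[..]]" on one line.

  row1 -= -1·row0 → [0,-3,-2]
  row2 -= -3·row0 → [0,3,1]
  row2 -= -1·row1 → [0,0,-1]

L=[[1,0,0],[-1,1,0],[-3,-1,1]] U=[[-1,0,-5],[0,-3,-2],[0,0,-1]]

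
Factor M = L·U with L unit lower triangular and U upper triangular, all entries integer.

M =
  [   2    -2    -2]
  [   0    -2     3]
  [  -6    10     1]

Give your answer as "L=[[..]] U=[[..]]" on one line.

  r1 -= 0·r0 → [0,-2,3]
  r2 -= -3·r0 → [0,4,-5]
  r2 -= -2·r1 → [0,0,1]

L=[[1,0,0],[0,1,0],[-3,-2,1]] U=[[2,-2,-2],[0,-2,3],[0,0,1]]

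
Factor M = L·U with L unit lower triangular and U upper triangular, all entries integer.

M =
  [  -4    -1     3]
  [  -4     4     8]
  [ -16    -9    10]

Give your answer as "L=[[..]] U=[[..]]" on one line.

L=[[1,0,0],[1,1,0],[4,-1,1]] U=[[-4,-1,3],[0,5,5],[0,0,3]]

  R1 -= 1·R0 → [0,5,5]
  R2 -= 4·R0 → [0,-5,-2]
  R2 -= -1·R1 → [0,0,3]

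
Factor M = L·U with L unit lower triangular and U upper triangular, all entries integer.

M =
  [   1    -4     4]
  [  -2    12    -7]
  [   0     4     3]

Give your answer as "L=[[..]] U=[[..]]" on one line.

  r1 -= -2·r0 → [0,4,1]
  r2 -= 0·r0 → [0,4,3]
  r2 -= 1·r1 → [0,0,2]

L=[[1,0,0],[-2,1,0],[0,1,1]] U=[[1,-4,4],[0,4,1],[0,0,2]]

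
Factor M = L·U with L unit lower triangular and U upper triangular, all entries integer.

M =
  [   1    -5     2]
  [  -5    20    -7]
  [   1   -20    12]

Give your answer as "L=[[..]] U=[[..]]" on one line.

L=[[1,0,0],[-5,1,0],[1,3,1]] U=[[1,-5,2],[0,-5,3],[0,0,1]]

  R1 -= -5·R0 → [0,-5,3]
  R2 -= 1·R0 → [0,-15,10]
  R2 -= 3·R1 → [0,0,1]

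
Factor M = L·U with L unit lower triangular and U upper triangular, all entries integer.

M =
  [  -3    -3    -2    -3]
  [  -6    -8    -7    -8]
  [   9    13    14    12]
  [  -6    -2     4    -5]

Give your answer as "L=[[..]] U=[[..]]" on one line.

L=[[1,0,0,0],[2,1,0,0],[-3,-2,1,0],[2,-2,1,1]] U=[[-3,-3,-2,-3],[0,-2,-3,-2],[0,0,2,-1],[0,0,0,-2]]

  row1 -= 2·row0 → [0,-2,-3,-2]
  row2 -= -3·row0 → [0,4,8,3]
  row3 -= 2·row0 → [0,4,8,1]
  row2 -= -2·row1 → [0,0,2,-1]
  row3 -= -2·row1 → [0,0,2,-3]
  row3 -= 1·row2 → [0,0,0,-2]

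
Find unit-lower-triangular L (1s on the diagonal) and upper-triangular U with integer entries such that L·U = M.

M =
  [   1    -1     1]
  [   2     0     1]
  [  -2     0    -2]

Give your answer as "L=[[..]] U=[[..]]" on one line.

  r1 -= 2·r0 → [0,2,-1]
  r2 -= -2·r0 → [0,-2,0]
  r2 -= -1·r1 → [0,0,-1]

L=[[1,0,0],[2,1,0],[-2,-1,1]] U=[[1,-1,1],[0,2,-1],[0,0,-1]]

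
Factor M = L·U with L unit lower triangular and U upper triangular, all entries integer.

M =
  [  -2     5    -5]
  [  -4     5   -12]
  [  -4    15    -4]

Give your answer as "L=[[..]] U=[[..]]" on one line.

  r1 -= 2·r0 → [0,-5,-2]
  r2 -= 2·r0 → [0,5,6]
  r2 -= -1·r1 → [0,0,4]

L=[[1,0,0],[2,1,0],[2,-1,1]] U=[[-2,5,-5],[0,-5,-2],[0,0,4]]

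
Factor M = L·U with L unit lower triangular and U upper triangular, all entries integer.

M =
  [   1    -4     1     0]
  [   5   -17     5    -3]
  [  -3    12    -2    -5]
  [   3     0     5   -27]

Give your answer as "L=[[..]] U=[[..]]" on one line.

L=[[1,0,0,0],[5,1,0,0],[-3,0,1,0],[3,4,2,1]] U=[[1,-4,1,0],[0,3,0,-3],[0,0,1,-5],[0,0,0,-5]]

  R1 -= 5·R0 → [0,3,0,-3]
  R2 -= -3·R0 → [0,0,1,-5]
  R3 -= 3·R0 → [0,12,2,-27]
  R2 -= 0·R1 → [0,0,1,-5]
  R3 -= 4·R1 → [0,0,2,-15]
  R3 -= 2·R2 → [0,0,0,-5]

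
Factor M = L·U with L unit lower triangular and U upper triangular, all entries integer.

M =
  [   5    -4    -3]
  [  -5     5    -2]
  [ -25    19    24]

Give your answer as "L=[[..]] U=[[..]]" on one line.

  r1 -= -1·r0 → [0,1,-5]
  r2 -= -5·r0 → [0,-1,9]
  r2 -= -1·r1 → [0,0,4]

L=[[1,0,0],[-1,1,0],[-5,-1,1]] U=[[5,-4,-3],[0,1,-5],[0,0,4]]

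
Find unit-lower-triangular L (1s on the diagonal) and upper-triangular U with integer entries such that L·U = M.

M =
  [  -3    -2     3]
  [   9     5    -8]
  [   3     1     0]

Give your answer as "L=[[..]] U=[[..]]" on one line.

  R1 -= -3·R0 → [0,-1,1]
  R2 -= -1·R0 → [0,-1,3]
  R2 -= 1·R1 → [0,0,2]

L=[[1,0,0],[-3,1,0],[-1,1,1]] U=[[-3,-2,3],[0,-1,1],[0,0,2]]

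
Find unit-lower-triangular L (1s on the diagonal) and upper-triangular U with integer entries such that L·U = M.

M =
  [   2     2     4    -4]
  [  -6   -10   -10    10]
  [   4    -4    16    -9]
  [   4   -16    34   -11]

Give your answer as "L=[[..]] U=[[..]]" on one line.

L=[[1,0,0,0],[-3,1,0,0],[2,2,1,0],[2,5,4,1]] U=[[2,2,4,-4],[0,-4,2,-2],[0,0,4,3],[0,0,0,-5]]

  r1 -= -3·r0 → [0,-4,2,-2]
  r2 -= 2·r0 → [0,-8,8,-1]
  r3 -= 2·r0 → [0,-20,26,-3]
  r2 -= 2·r1 → [0,0,4,3]
  r3 -= 5·r1 → [0,0,16,7]
  r3 -= 4·r2 → [0,0,0,-5]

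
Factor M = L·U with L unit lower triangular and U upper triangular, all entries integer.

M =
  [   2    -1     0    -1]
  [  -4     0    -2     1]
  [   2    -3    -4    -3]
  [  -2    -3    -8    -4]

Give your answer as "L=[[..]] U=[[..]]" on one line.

  row1 -= -2·row0 → [0,-2,-2,-1]
  row2 -= 1·row0 → [0,-2,-4,-2]
  row3 -= -1·row0 → [0,-4,-8,-5]
  row2 -= 1·row1 → [0,0,-2,-1]
  row3 -= 2·row1 → [0,0,-4,-3]
  row3 -= 2·row2 → [0,0,0,-1]

L=[[1,0,0,0],[-2,1,0,0],[1,1,1,0],[-1,2,2,1]] U=[[2,-1,0,-1],[0,-2,-2,-1],[0,0,-2,-1],[0,0,0,-1]]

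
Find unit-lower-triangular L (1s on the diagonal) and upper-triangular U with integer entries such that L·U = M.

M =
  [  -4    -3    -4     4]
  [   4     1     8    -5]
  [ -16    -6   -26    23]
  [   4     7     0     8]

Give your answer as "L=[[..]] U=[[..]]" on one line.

  row1 -= -1·row0 → [0,-2,4,-1]
  row2 -= 4·row0 → [0,6,-10,7]
  row3 -= -1·row0 → [0,4,-4,12]
  row2 -= -3·row1 → [0,0,2,4]
  row3 -= -2·row1 → [0,0,4,10]
  row3 -= 2·row2 → [0,0,0,2]

L=[[1,0,0,0],[-1,1,0,0],[4,-3,1,0],[-1,-2,2,1]] U=[[-4,-3,-4,4],[0,-2,4,-1],[0,0,2,4],[0,0,0,2]]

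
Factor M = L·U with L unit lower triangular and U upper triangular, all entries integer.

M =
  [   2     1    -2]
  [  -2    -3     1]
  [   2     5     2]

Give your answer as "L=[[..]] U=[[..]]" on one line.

  r1 -= -1·r0 → [0,-2,-1]
  r2 -= 1·r0 → [0,4,4]
  r2 -= -2·r1 → [0,0,2]

L=[[1,0,0],[-1,1,0],[1,-2,1]] U=[[2,1,-2],[0,-2,-1],[0,0,2]]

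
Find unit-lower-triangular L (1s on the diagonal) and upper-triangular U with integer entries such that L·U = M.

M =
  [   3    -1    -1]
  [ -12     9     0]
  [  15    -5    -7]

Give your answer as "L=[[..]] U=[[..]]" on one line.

  row1 -= -4·row0 → [0,5,-4]
  row2 -= 5·row0 → [0,0,-2]
  row2 -= 0·row1 → [0,0,-2]

L=[[1,0,0],[-4,1,0],[5,0,1]] U=[[3,-1,-1],[0,5,-4],[0,0,-2]]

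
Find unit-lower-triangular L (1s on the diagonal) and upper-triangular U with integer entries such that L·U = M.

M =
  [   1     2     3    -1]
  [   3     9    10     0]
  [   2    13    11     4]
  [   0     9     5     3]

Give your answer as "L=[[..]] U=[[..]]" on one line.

  R1 -= 3·R0 → [0,3,1,3]
  R2 -= 2·R0 → [0,9,5,6]
  R3 -= 0·R0 → [0,9,5,3]
  R2 -= 3·R1 → [0,0,2,-3]
  R3 -= 3·R1 → [0,0,2,-6]
  R3 -= 1·R2 → [0,0,0,-3]

L=[[1,0,0,0],[3,1,0,0],[2,3,1,0],[0,3,1,1]] U=[[1,2,3,-1],[0,3,1,3],[0,0,2,-3],[0,0,0,-3]]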